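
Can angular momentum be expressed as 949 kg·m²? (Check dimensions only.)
No

angular momentum has SI base units: kg * m^2 / s
kg·m² does NOT reduce to kg * m^2 / s; a valid unit for angular momentum would be e.g. kg·m²/s.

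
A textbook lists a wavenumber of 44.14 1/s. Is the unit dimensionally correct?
No

wavenumber has SI base units: 1 / m
1/s does NOT reduce to 1 / m; a valid unit for wavenumber would be e.g. 1/m.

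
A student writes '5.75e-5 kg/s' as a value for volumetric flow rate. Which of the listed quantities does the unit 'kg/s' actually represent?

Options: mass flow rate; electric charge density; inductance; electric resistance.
mass flow rate

volumetric flow rate should have units dimensionally equivalent to m^3 / s (e.g. m³/s).
The given unit 'kg/s' reduces to kg / s. Of the listed options, that is the dimensionality of mass flow rate.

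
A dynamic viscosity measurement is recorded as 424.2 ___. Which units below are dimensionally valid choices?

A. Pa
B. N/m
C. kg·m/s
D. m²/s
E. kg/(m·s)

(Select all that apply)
E

dynamic viscosity has SI base units: kg / (m * s)

Checking each option against kg / (m * s):
  A. Pa: ✗ does not match
  B. N/m: ✗ does not match
  C. kg·m/s: ✗ does not match
  D. m²/s: ✗ does not match
  E. kg/(m·s): ✓ matches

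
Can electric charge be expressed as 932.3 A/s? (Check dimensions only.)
No

electric charge has SI base units: A * s
A/s does NOT reduce to A * s; a valid unit for electric charge would be e.g. C.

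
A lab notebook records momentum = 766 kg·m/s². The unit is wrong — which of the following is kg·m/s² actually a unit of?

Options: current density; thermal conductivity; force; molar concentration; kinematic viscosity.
force

momentum should have units dimensionally equivalent to kg * m / s (e.g. kg·m/s).
The given unit 'kg·m/s²' reduces to kg * m / s^2. Of the listed options, that is the dimensionality of force.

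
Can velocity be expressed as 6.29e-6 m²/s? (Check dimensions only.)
No

velocity has SI base units: m / s
m²/s does NOT reduce to m / s; a valid unit for velocity would be e.g. m/s.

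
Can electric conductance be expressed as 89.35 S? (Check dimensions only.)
Yes

electric conductance has SI base units: A^2 * s^3 / (kg * m^2)
S reduces to the same SI base units, so it is a valid unit for electric conductance.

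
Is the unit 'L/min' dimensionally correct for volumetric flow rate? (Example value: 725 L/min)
Yes

volumetric flow rate has SI base units: m^3 / s
L/min reduces to the same SI base units, so it is a valid unit for volumetric flow rate.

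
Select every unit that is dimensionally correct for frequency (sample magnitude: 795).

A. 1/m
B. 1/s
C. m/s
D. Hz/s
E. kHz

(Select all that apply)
B, E

frequency has SI base units: 1 / s

Checking each option against 1 / s:
  A. 1/m: ✗ does not match
  B. 1/s: ✓ matches
  C. m/s: ✗ does not match
  D. Hz/s: ✗ does not match
  E. kHz: ✓ matches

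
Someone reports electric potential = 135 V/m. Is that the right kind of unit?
No

electric potential has SI base units: kg * m^2 / (A * s^3)
V/m does NOT reduce to kg * m^2 / (A * s^3); a valid unit for electric potential would be e.g. V.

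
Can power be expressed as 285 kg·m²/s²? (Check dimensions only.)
No

power has SI base units: kg * m^2 / s^3
kg·m²/s² does NOT reduce to kg * m^2 / s^3; a valid unit for power would be e.g. W.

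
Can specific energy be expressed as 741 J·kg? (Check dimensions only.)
No

specific energy has SI base units: m^2 / s^2
J·kg does NOT reduce to m^2 / s^2; a valid unit for specific energy would be e.g. J/kg.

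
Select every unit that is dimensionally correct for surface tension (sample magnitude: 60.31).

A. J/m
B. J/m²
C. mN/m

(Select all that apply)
B, C

surface tension has SI base units: kg / s^2

Checking each option against kg / s^2:
  A. J/m: ✗ does not match
  B. J/m²: ✓ matches
  C. mN/m: ✓ matches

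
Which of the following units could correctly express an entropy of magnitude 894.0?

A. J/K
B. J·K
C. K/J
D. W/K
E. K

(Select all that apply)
A

entropy has SI base units: kg * m^2 / (s^2 * K)

Checking each option against kg * m^2 / (s^2 * K):
  A. J/K: ✓ matches
  B. J·K: ✗ does not match
  C. K/J: ✗ does not match
  D. W/K: ✗ does not match
  E. K: ✗ does not match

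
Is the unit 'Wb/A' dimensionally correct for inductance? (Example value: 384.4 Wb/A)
Yes

inductance has SI base units: kg * m^2 / (A^2 * s^2)
Wb/A reduces to the same SI base units, so it is a valid unit for inductance.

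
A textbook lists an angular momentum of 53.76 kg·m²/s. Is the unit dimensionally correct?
Yes

angular momentum has SI base units: kg * m^2 / s
kg·m²/s reduces to the same SI base units, so it is a valid unit for angular momentum.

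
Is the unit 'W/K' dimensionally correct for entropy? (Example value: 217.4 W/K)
No

entropy has SI base units: kg * m^2 / (s^2 * K)
W/K does NOT reduce to kg * m^2 / (s^2 * K); a valid unit for entropy would be e.g. J/K.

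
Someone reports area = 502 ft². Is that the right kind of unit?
Yes

area has SI base units: m^2
ft² reduces to the same SI base units, so it is a valid unit for area.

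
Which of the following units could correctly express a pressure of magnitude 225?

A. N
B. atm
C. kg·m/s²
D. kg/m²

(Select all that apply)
B

pressure has SI base units: kg / (m * s^2)

Checking each option against kg / (m * s^2):
  A. N: ✗ does not match
  B. atm: ✓ matches
  C. kg·m/s²: ✗ does not match
  D. kg/m²: ✗ does not match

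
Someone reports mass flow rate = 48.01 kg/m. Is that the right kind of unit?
No

mass flow rate has SI base units: kg / s
kg/m does NOT reduce to kg / s; a valid unit for mass flow rate would be e.g. kg/s.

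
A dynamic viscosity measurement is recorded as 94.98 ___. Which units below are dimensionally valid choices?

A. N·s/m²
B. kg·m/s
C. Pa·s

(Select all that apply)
A, C

dynamic viscosity has SI base units: kg / (m * s)

Checking each option against kg / (m * s):
  A. N·s/m²: ✓ matches
  B. kg·m/s: ✗ does not match
  C. Pa·s: ✓ matches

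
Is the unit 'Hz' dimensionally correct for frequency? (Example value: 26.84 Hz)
Yes

frequency has SI base units: 1 / s
Hz reduces to the same SI base units, so it is a valid unit for frequency.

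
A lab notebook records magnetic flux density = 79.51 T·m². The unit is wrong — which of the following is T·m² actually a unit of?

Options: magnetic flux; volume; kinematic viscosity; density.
magnetic flux

magnetic flux density should have units dimensionally equivalent to kg / (A * s^2) (e.g. T).
The given unit 'T·m²' reduces to kg * m^2 / (A * s^2). Of the listed options, that is the dimensionality of magnetic flux.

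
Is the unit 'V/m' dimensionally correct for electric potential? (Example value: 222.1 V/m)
No

electric potential has SI base units: kg * m^2 / (A * s^3)
V/m does NOT reduce to kg * m^2 / (A * s^3); a valid unit for electric potential would be e.g. V.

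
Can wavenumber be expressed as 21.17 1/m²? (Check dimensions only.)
No

wavenumber has SI base units: 1 / m
1/m² does NOT reduce to 1 / m; a valid unit for wavenumber would be e.g. 1/m.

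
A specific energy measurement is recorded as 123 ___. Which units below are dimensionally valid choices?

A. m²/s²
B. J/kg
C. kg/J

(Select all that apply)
A, B

specific energy has SI base units: m^2 / s^2

Checking each option against m^2 / s^2:
  A. m²/s²: ✓ matches
  B. J/kg: ✓ matches
  C. kg/J: ✗ does not match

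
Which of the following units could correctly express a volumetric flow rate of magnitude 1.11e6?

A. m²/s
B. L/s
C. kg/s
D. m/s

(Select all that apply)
B

volumetric flow rate has SI base units: m^3 / s

Checking each option against m^3 / s:
  A. m²/s: ✗ does not match
  B. L/s: ✓ matches
  C. kg/s: ✗ does not match
  D. m/s: ✗ does not match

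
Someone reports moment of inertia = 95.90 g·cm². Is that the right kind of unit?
Yes

moment of inertia has SI base units: kg * m^2
g·cm² reduces to the same SI base units, so it is a valid unit for moment of inertia.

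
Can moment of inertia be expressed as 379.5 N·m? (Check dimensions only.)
No

moment of inertia has SI base units: kg * m^2
N·m does NOT reduce to kg * m^2; a valid unit for moment of inertia would be e.g. kg·m².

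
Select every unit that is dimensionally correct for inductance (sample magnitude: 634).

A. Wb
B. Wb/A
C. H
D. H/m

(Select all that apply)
B, C

inductance has SI base units: kg * m^2 / (A^2 * s^2)

Checking each option against kg * m^2 / (A^2 * s^2):
  A. Wb: ✗ does not match
  B. Wb/A: ✓ matches
  C. H: ✓ matches
  D. H/m: ✗ does not match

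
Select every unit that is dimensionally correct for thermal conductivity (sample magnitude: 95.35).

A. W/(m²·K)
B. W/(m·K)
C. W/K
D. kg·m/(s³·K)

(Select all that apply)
B, D

thermal conductivity has SI base units: kg * m / (s^3 * K)

Checking each option against kg * m / (s^3 * K):
  A. W/(m²·K): ✗ does not match
  B. W/(m·K): ✓ matches
  C. W/K: ✗ does not match
  D. kg·m/(s³·K): ✓ matches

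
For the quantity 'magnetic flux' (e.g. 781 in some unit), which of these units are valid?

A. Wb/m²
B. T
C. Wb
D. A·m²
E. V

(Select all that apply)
C

magnetic flux has SI base units: kg * m^2 / (A * s^2)

Checking each option against kg * m^2 / (A * s^2):
  A. Wb/m²: ✗ does not match
  B. T: ✗ does not match
  C. Wb: ✓ matches
  D. A·m²: ✗ does not match
  E. V: ✗ does not match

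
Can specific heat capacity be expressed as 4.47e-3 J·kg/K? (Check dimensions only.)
No

specific heat capacity has SI base units: m^2 / (s^2 * K)
J·kg/K does NOT reduce to m^2 / (s^2 * K); a valid unit for specific heat capacity would be e.g. J/(kg·K).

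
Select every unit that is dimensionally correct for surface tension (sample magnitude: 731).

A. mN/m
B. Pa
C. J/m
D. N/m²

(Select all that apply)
A

surface tension has SI base units: kg / s^2

Checking each option against kg / s^2:
  A. mN/m: ✓ matches
  B. Pa: ✗ does not match
  C. J/m: ✗ does not match
  D. N/m²: ✗ does not match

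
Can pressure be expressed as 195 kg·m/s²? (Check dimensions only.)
No

pressure has SI base units: kg / (m * s^2)
kg·m/s² does NOT reduce to kg / (m * s^2); a valid unit for pressure would be e.g. Pa.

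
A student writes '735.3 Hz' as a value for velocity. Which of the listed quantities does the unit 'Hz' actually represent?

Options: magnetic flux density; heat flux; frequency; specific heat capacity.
frequency

velocity should have units dimensionally equivalent to m / s (e.g. m/s).
The given unit 'Hz' reduces to 1 / s. Of the listed options, that is the dimensionality of frequency.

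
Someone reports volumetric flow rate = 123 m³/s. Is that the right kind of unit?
Yes

volumetric flow rate has SI base units: m^3 / s
m³/s reduces to the same SI base units, so it is a valid unit for volumetric flow rate.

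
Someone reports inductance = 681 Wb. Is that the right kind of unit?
No

inductance has SI base units: kg * m^2 / (A^2 * s^2)
Wb does NOT reduce to kg * m^2 / (A^2 * s^2); a valid unit for inductance would be e.g. H.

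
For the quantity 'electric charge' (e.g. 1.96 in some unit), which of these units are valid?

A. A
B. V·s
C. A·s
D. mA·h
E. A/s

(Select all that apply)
C, D

electric charge has SI base units: A * s

Checking each option against A * s:
  A. A: ✗ does not match
  B. V·s: ✗ does not match
  C. A·s: ✓ matches
  D. mA·h: ✓ matches
  E. A/s: ✗ does not match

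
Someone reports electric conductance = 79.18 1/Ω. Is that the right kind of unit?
Yes

electric conductance has SI base units: A^2 * s^3 / (kg * m^2)
1/Ω reduces to the same SI base units, so it is a valid unit for electric conductance.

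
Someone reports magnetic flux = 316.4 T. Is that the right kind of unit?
No

magnetic flux has SI base units: kg * m^2 / (A * s^2)
T does NOT reduce to kg * m^2 / (A * s^2); a valid unit for magnetic flux would be e.g. Wb.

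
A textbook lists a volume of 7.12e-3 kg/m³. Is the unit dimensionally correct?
No

volume has SI base units: m^3
kg/m³ does NOT reduce to m^3; a valid unit for volume would be e.g. m³.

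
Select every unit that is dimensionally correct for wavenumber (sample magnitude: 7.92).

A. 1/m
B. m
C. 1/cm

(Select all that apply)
A, C

wavenumber has SI base units: 1 / m

Checking each option against 1 / m:
  A. 1/m: ✓ matches
  B. m: ✗ does not match
  C. 1/cm: ✓ matches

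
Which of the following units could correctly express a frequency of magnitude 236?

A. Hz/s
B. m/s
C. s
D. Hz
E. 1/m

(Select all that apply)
D

frequency has SI base units: 1 / s

Checking each option against 1 / s:
  A. Hz/s: ✗ does not match
  B. m/s: ✗ does not match
  C. s: ✗ does not match
  D. Hz: ✓ matches
  E. 1/m: ✗ does not match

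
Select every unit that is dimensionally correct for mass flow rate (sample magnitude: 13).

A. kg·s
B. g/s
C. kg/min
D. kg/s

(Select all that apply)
B, C, D

mass flow rate has SI base units: kg / s

Checking each option against kg / s:
  A. kg·s: ✗ does not match
  B. g/s: ✓ matches
  C. kg/min: ✓ matches
  D. kg/s: ✓ matches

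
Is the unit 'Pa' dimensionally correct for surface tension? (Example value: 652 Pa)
No

surface tension has SI base units: kg / s^2
Pa does NOT reduce to kg / s^2; a valid unit for surface tension would be e.g. N/m.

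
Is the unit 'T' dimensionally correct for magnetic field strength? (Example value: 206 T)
No

magnetic field strength has SI base units: A / m
T does NOT reduce to A / m; a valid unit for magnetic field strength would be e.g. A/m.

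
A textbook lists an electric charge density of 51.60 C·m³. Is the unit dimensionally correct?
No

electric charge density has SI base units: A * s / m^3
C·m³ does NOT reduce to A * s / m^3; a valid unit for electric charge density would be e.g. C/m³.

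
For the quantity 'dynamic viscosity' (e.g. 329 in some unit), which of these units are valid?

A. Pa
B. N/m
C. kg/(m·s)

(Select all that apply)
C

dynamic viscosity has SI base units: kg / (m * s)

Checking each option against kg / (m * s):
  A. Pa: ✗ does not match
  B. N/m: ✗ does not match
  C. kg/(m·s): ✓ matches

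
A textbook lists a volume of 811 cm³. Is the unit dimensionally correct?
Yes

volume has SI base units: m^3
cm³ reduces to the same SI base units, so it is a valid unit for volume.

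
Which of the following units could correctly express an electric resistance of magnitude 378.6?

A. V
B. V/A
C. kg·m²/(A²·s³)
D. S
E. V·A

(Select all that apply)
B, C

electric resistance has SI base units: kg * m^2 / (A^2 * s^3)

Checking each option against kg * m^2 / (A^2 * s^3):
  A. V: ✗ does not match
  B. V/A: ✓ matches
  C. kg·m²/(A²·s³): ✓ matches
  D. S: ✗ does not match
  E. V·A: ✗ does not match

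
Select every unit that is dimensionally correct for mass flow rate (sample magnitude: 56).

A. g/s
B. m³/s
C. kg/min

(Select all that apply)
A, C

mass flow rate has SI base units: kg / s

Checking each option against kg / s:
  A. g/s: ✓ matches
  B. m³/s: ✗ does not match
  C. kg/min: ✓ matches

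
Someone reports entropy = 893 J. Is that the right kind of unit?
No

entropy has SI base units: kg * m^2 / (s^2 * K)
J does NOT reduce to kg * m^2 / (s^2 * K); a valid unit for entropy would be e.g. J/K.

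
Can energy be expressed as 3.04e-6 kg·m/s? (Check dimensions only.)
No

energy has SI base units: kg * m^2 / s^2
kg·m/s does NOT reduce to kg * m^2 / s^2; a valid unit for energy would be e.g. J.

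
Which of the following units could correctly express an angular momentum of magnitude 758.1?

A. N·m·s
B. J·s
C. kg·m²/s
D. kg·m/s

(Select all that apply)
A, B, C

angular momentum has SI base units: kg * m^2 / s

Checking each option against kg * m^2 / s:
  A. N·m·s: ✓ matches
  B. J·s: ✓ matches
  C. kg·m²/s: ✓ matches
  D. kg·m/s: ✗ does not match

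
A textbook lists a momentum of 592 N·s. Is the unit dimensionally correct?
Yes

momentum has SI base units: kg * m / s
N·s reduces to the same SI base units, so it is a valid unit for momentum.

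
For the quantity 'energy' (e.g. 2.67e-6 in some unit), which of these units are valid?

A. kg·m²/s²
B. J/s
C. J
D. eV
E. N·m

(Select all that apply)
A, C, D, E

energy has SI base units: kg * m^2 / s^2

Checking each option against kg * m^2 / s^2:
  A. kg·m²/s²: ✓ matches
  B. J/s: ✗ does not match
  C. J: ✓ matches
  D. eV: ✓ matches
  E. N·m: ✓ matches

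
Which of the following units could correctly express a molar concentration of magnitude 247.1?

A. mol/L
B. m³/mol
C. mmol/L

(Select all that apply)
A, C

molar concentration has SI base units: mol / m^3

Checking each option against mol / m^3:
  A. mol/L: ✓ matches
  B. m³/mol: ✗ does not match
  C. mmol/L: ✓ matches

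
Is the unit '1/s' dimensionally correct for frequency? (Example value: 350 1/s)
Yes

frequency has SI base units: 1 / s
1/s reduces to the same SI base units, so it is a valid unit for frequency.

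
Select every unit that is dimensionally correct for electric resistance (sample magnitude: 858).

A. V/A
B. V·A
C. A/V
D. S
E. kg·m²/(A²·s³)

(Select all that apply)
A, E

electric resistance has SI base units: kg * m^2 / (A^2 * s^3)

Checking each option against kg * m^2 / (A^2 * s^3):
  A. V/A: ✓ matches
  B. V·A: ✗ does not match
  C. A/V: ✗ does not match
  D. S: ✗ does not match
  E. kg·m²/(A²·s³): ✓ matches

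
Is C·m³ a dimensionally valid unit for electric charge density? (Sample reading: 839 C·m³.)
No

electric charge density has SI base units: A * s / m^3
C·m³ does NOT reduce to A * s / m^3; a valid unit for electric charge density would be e.g. C/m³.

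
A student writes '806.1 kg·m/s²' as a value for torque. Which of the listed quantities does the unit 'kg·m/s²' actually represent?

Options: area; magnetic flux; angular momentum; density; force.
force

torque should have units dimensionally equivalent to kg * m^2 / s^2 (e.g. N·m).
The given unit 'kg·m/s²' reduces to kg * m / s^2. Of the listed options, that is the dimensionality of force.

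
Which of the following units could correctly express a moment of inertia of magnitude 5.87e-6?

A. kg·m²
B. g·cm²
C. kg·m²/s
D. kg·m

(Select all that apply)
A, B

moment of inertia has SI base units: kg * m^2

Checking each option against kg * m^2:
  A. kg·m²: ✓ matches
  B. g·cm²: ✓ matches
  C. kg·m²/s: ✗ does not match
  D. kg·m: ✗ does not match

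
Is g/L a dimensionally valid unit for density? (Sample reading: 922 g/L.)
Yes

density has SI base units: kg / m^3
g/L reduces to the same SI base units, so it is a valid unit for density.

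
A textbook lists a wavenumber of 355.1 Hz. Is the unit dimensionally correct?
No

wavenumber has SI base units: 1 / m
Hz does NOT reduce to 1 / m; a valid unit for wavenumber would be e.g. 1/m.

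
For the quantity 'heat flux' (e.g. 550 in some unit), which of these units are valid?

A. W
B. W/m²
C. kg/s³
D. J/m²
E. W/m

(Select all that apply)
B, C

heat flux has SI base units: kg / s^3

Checking each option against kg / s^3:
  A. W: ✗ does not match
  B. W/m²: ✓ matches
  C. kg/s³: ✓ matches
  D. J/m²: ✗ does not match
  E. W/m: ✗ does not match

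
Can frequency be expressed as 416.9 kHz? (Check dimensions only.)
Yes

frequency has SI base units: 1 / s
kHz reduces to the same SI base units, so it is a valid unit for frequency.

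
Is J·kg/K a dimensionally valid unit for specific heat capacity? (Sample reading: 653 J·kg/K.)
No

specific heat capacity has SI base units: m^2 / (s^2 * K)
J·kg/K does NOT reduce to m^2 / (s^2 * K); a valid unit for specific heat capacity would be e.g. J/(kg·K).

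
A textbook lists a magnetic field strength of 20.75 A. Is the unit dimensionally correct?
No

magnetic field strength has SI base units: A / m
A does NOT reduce to A / m; a valid unit for magnetic field strength would be e.g. A/m.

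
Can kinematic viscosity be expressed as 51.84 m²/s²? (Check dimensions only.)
No

kinematic viscosity has SI base units: m^2 / s
m²/s² does NOT reduce to m^2 / s; a valid unit for kinematic viscosity would be e.g. m²/s.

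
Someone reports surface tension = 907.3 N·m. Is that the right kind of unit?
No

surface tension has SI base units: kg / s^2
N·m does NOT reduce to kg / s^2; a valid unit for surface tension would be e.g. N/m.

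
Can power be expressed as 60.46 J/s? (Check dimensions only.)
Yes

power has SI base units: kg * m^2 / s^3
J/s reduces to the same SI base units, so it is a valid unit for power.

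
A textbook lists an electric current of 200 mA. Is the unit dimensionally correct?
Yes

electric current has SI base units: A
mA reduces to the same SI base units, so it is a valid unit for electric current.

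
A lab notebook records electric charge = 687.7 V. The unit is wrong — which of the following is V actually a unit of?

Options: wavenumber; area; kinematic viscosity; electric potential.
electric potential

electric charge should have units dimensionally equivalent to A * s (e.g. C).
The given unit 'V' reduces to kg * m^2 / (A * s^3). Of the listed options, that is the dimensionality of electric potential.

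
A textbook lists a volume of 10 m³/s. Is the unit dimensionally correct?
No

volume has SI base units: m^3
m³/s does NOT reduce to m^3; a valid unit for volume would be e.g. m³.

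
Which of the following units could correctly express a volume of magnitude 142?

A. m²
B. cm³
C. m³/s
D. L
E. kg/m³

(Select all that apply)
B, D

volume has SI base units: m^3

Checking each option against m^3:
  A. m²: ✗ does not match
  B. cm³: ✓ matches
  C. m³/s: ✗ does not match
  D. L: ✓ matches
  E. kg/m³: ✗ does not match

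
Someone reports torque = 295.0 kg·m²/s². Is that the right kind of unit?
Yes

torque has SI base units: kg * m^2 / s^2
kg·m²/s² reduces to the same SI base units, so it is a valid unit for torque.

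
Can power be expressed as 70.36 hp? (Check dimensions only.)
Yes

power has SI base units: kg * m^2 / s^3
hp reduces to the same SI base units, so it is a valid unit for power.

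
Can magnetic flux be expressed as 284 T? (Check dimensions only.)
No

magnetic flux has SI base units: kg * m^2 / (A * s^2)
T does NOT reduce to kg * m^2 / (A * s^2); a valid unit for magnetic flux would be e.g. Wb.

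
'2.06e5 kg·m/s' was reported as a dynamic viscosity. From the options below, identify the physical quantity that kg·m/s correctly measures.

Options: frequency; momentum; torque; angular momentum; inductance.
momentum

dynamic viscosity should have units dimensionally equivalent to kg / (m * s) (e.g. Pa·s).
The given unit 'kg·m/s' reduces to kg * m / s. Of the listed options, that is the dimensionality of momentum.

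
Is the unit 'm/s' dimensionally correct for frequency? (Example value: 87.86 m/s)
No

frequency has SI base units: 1 / s
m/s does NOT reduce to 1 / s; a valid unit for frequency would be e.g. Hz.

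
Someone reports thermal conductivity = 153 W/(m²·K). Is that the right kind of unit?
No

thermal conductivity has SI base units: kg * m / (s^3 * K)
W/(m²·K) does NOT reduce to kg * m / (s^3 * K); a valid unit for thermal conductivity would be e.g. W/(m·K).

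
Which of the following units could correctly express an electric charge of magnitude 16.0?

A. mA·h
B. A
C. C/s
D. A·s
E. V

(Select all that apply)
A, D

electric charge has SI base units: A * s

Checking each option against A * s:
  A. mA·h: ✓ matches
  B. A: ✗ does not match
  C. C/s: ✗ does not match
  D. A·s: ✓ matches
  E. V: ✗ does not match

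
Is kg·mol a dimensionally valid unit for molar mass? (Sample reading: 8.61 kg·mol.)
No

molar mass has SI base units: kg / mol
kg·mol does NOT reduce to kg / mol; a valid unit for molar mass would be e.g. kg/mol.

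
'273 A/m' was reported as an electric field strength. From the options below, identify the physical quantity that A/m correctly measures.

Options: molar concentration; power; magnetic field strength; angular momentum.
magnetic field strength

electric field strength should have units dimensionally equivalent to kg * m / (A * s^3) (e.g. V/m).
The given unit 'A/m' reduces to A / m. Of the listed options, that is the dimensionality of magnetic field strength.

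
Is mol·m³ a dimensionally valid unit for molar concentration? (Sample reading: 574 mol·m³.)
No

molar concentration has SI base units: mol / m^3
mol·m³ does NOT reduce to mol / m^3; a valid unit for molar concentration would be e.g. mol/m³.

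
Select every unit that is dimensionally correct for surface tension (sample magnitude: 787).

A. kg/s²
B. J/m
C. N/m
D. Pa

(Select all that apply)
A, C

surface tension has SI base units: kg / s^2

Checking each option against kg / s^2:
  A. kg/s²: ✓ matches
  B. J/m: ✗ does not match
  C. N/m: ✓ matches
  D. Pa: ✗ does not match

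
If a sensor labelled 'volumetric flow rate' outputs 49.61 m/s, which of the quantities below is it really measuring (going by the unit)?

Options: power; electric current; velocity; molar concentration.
velocity

volumetric flow rate should have units dimensionally equivalent to m^3 / s (e.g. m³/s).
The given unit 'm/s' reduces to m / s. Of the listed options, that is the dimensionality of velocity.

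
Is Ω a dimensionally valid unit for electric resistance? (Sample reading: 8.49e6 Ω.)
Yes

electric resistance has SI base units: kg * m^2 / (A^2 * s^3)
Ω reduces to the same SI base units, so it is a valid unit for electric resistance.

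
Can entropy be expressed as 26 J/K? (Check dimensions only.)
Yes

entropy has SI base units: kg * m^2 / (s^2 * K)
J/K reduces to the same SI base units, so it is a valid unit for entropy.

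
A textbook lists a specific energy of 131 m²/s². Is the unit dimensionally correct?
Yes

specific energy has SI base units: m^2 / s^2
m²/s² reduces to the same SI base units, so it is a valid unit for specific energy.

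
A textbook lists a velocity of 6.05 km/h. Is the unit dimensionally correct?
Yes

velocity has SI base units: m / s
km/h reduces to the same SI base units, so it is a valid unit for velocity.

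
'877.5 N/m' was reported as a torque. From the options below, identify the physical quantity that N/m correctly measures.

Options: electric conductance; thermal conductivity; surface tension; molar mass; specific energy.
surface tension

torque should have units dimensionally equivalent to kg * m^2 / s^2 (e.g. N·m).
The given unit 'N/m' reduces to kg / s^2. Of the listed options, that is the dimensionality of surface tension.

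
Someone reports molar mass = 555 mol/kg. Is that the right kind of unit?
No

molar mass has SI base units: kg / mol
mol/kg does NOT reduce to kg / mol; a valid unit for molar mass would be e.g. kg/mol.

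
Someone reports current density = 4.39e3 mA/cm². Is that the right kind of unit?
Yes

current density has SI base units: A / m^2
mA/cm² reduces to the same SI base units, so it is a valid unit for current density.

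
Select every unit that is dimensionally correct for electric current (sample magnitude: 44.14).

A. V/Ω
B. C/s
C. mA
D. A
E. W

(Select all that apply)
A, B, C, D

electric current has SI base units: A

Checking each option against A:
  A. V/Ω: ✓ matches
  B. C/s: ✓ matches
  C. mA: ✓ matches
  D. A: ✓ matches
  E. W: ✗ does not match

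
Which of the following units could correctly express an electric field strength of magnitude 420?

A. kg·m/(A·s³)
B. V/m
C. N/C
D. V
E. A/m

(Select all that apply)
A, B, C

electric field strength has SI base units: kg * m / (A * s^3)

Checking each option against kg * m / (A * s^3):
  A. kg·m/(A·s³): ✓ matches
  B. V/m: ✓ matches
  C. N/C: ✓ matches
  D. V: ✗ does not match
  E. A/m: ✗ does not match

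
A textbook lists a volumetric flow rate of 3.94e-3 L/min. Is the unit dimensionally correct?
Yes

volumetric flow rate has SI base units: m^3 / s
L/min reduces to the same SI base units, so it is a valid unit for volumetric flow rate.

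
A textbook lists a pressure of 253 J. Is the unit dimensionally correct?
No

pressure has SI base units: kg / (m * s^2)
J does NOT reduce to kg / (m * s^2); a valid unit for pressure would be e.g. Pa.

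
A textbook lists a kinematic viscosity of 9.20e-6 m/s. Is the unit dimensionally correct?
No

kinematic viscosity has SI base units: m^2 / s
m/s does NOT reduce to m^2 / s; a valid unit for kinematic viscosity would be e.g. m²/s.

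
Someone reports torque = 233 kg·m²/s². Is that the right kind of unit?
Yes

torque has SI base units: kg * m^2 / s^2
kg·m²/s² reduces to the same SI base units, so it is a valid unit for torque.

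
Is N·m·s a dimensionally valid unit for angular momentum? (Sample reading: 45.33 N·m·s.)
Yes

angular momentum has SI base units: kg * m^2 / s
N·m·s reduces to the same SI base units, so it is a valid unit for angular momentum.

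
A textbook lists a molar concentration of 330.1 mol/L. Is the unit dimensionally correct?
Yes

molar concentration has SI base units: mol / m^3
mol/L reduces to the same SI base units, so it is a valid unit for molar concentration.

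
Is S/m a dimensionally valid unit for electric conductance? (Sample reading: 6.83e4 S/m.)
No

electric conductance has SI base units: A^2 * s^3 / (kg * m^2)
S/m does NOT reduce to A^2 * s^3 / (kg * m^2); a valid unit for electric conductance would be e.g. S.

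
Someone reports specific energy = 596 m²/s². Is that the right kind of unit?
Yes

specific energy has SI base units: m^2 / s^2
m²/s² reduces to the same SI base units, so it is a valid unit for specific energy.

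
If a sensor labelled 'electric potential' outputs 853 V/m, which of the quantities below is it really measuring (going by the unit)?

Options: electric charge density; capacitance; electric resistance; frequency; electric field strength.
electric field strength

electric potential should have units dimensionally equivalent to kg * m^2 / (A * s^3) (e.g. V).
The given unit 'V/m' reduces to kg * m / (A * s^3). Of the listed options, that is the dimensionality of electric field strength.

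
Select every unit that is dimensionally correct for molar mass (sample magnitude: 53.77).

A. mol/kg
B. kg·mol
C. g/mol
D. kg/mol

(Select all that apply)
C, D

molar mass has SI base units: kg / mol

Checking each option against kg / mol:
  A. mol/kg: ✗ does not match
  B. kg·mol: ✗ does not match
  C. g/mol: ✓ matches
  D. kg/mol: ✓ matches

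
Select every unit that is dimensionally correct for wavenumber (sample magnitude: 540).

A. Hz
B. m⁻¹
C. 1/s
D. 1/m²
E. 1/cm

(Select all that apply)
B, E

wavenumber has SI base units: 1 / m

Checking each option against 1 / m:
  A. Hz: ✗ does not match
  B. m⁻¹: ✓ matches
  C. 1/s: ✗ does not match
  D. 1/m²: ✗ does not match
  E. 1/cm: ✓ matches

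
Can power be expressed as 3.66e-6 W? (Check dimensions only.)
Yes

power has SI base units: kg * m^2 / s^3
W reduces to the same SI base units, so it is a valid unit for power.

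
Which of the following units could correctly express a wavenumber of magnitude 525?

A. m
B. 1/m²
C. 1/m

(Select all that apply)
C

wavenumber has SI base units: 1 / m

Checking each option against 1 / m:
  A. m: ✗ does not match
  B. 1/m²: ✗ does not match
  C. 1/m: ✓ matches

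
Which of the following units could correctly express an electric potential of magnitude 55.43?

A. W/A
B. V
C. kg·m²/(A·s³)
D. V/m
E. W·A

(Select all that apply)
A, B, C

electric potential has SI base units: kg * m^2 / (A * s^3)

Checking each option against kg * m^2 / (A * s^3):
  A. W/A: ✓ matches
  B. V: ✓ matches
  C. kg·m²/(A·s³): ✓ matches
  D. V/m: ✗ does not match
  E. W·A: ✗ does not match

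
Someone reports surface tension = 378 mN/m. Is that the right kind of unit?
Yes

surface tension has SI base units: kg / s^2
mN/m reduces to the same SI base units, so it is a valid unit for surface tension.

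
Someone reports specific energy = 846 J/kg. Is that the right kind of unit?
Yes

specific energy has SI base units: m^2 / s^2
J/kg reduces to the same SI base units, so it is a valid unit for specific energy.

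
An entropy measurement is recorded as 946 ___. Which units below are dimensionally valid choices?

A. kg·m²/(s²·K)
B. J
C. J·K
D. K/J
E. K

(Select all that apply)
A

entropy has SI base units: kg * m^2 / (s^2 * K)

Checking each option against kg * m^2 / (s^2 * K):
  A. kg·m²/(s²·K): ✓ matches
  B. J: ✗ does not match
  C. J·K: ✗ does not match
  D. K/J: ✗ does not match
  E. K: ✗ does not match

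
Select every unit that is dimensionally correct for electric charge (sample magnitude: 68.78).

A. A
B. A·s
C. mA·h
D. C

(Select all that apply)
B, C, D

electric charge has SI base units: A * s

Checking each option against A * s:
  A. A: ✗ does not match
  B. A·s: ✓ matches
  C. mA·h: ✓ matches
  D. C: ✓ matches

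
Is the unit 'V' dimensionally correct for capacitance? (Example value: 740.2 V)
No

capacitance has SI base units: A^2 * s^4 / (kg * m^2)
V does NOT reduce to A^2 * s^4 / (kg * m^2); a valid unit for capacitance would be e.g. F.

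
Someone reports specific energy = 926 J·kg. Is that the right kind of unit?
No

specific energy has SI base units: m^2 / s^2
J·kg does NOT reduce to m^2 / s^2; a valid unit for specific energy would be e.g. J/kg.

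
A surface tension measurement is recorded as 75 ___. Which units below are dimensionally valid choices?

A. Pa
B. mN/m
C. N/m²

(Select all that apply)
B

surface tension has SI base units: kg / s^2

Checking each option against kg / s^2:
  A. Pa: ✗ does not match
  B. mN/m: ✓ matches
  C. N/m²: ✗ does not match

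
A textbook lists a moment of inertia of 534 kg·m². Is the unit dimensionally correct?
Yes

moment of inertia has SI base units: kg * m^2
kg·m² reduces to the same SI base units, so it is a valid unit for moment of inertia.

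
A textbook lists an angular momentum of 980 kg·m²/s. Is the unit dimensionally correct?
Yes

angular momentum has SI base units: kg * m^2 / s
kg·m²/s reduces to the same SI base units, so it is a valid unit for angular momentum.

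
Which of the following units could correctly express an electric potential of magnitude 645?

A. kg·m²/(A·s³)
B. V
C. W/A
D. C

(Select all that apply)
A, B, C

electric potential has SI base units: kg * m^2 / (A * s^3)

Checking each option against kg * m^2 / (A * s^3):
  A. kg·m²/(A·s³): ✓ matches
  B. V: ✓ matches
  C. W/A: ✓ matches
  D. C: ✗ does not match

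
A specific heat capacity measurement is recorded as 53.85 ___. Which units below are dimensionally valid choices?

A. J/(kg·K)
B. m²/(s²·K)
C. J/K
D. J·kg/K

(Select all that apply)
A, B

specific heat capacity has SI base units: m^2 / (s^2 * K)

Checking each option against m^2 / (s^2 * K):
  A. J/(kg·K): ✓ matches
  B. m²/(s²·K): ✓ matches
  C. J/K: ✗ does not match
  D. J·kg/K: ✗ does not match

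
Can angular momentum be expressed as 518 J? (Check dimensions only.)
No

angular momentum has SI base units: kg * m^2 / s
J does NOT reduce to kg * m^2 / s; a valid unit for angular momentum would be e.g. kg·m²/s.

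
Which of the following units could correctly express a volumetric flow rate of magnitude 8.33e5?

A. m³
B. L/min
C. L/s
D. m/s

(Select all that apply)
B, C

volumetric flow rate has SI base units: m^3 / s

Checking each option against m^3 / s:
  A. m³: ✗ does not match
  B. L/min: ✓ matches
  C. L/s: ✓ matches
  D. m/s: ✗ does not match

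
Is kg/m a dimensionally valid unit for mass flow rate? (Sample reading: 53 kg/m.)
No

mass flow rate has SI base units: kg / s
kg/m does NOT reduce to kg / s; a valid unit for mass flow rate would be e.g. kg/s.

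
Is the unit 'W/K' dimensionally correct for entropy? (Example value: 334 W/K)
No

entropy has SI base units: kg * m^2 / (s^2 * K)
W/K does NOT reduce to kg * m^2 / (s^2 * K); a valid unit for entropy would be e.g. J/K.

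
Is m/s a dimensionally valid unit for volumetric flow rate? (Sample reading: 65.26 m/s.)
No

volumetric flow rate has SI base units: m^3 / s
m/s does NOT reduce to m^3 / s; a valid unit for volumetric flow rate would be e.g. m³/s.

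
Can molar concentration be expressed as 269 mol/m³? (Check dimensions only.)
Yes

molar concentration has SI base units: mol / m^3
mol/m³ reduces to the same SI base units, so it is a valid unit for molar concentration.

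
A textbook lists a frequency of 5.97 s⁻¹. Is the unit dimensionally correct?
Yes

frequency has SI base units: 1 / s
s⁻¹ reduces to the same SI base units, so it is a valid unit for frequency.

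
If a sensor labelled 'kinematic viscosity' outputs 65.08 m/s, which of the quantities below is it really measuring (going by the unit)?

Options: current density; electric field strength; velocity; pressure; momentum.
velocity

kinematic viscosity should have units dimensionally equivalent to m^2 / s (e.g. m²/s).
The given unit 'm/s' reduces to m / s. Of the listed options, that is the dimensionality of velocity.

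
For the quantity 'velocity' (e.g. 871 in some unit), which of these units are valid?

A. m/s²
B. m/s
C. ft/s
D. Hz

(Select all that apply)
B, C

velocity has SI base units: m / s

Checking each option against m / s:
  A. m/s²: ✗ does not match
  B. m/s: ✓ matches
  C. ft/s: ✓ matches
  D. Hz: ✗ does not match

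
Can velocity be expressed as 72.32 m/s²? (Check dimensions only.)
No

velocity has SI base units: m / s
m/s² does NOT reduce to m / s; a valid unit for velocity would be e.g. m/s.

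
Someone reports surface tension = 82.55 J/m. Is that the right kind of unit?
No

surface tension has SI base units: kg / s^2
J/m does NOT reduce to kg / s^2; a valid unit for surface tension would be e.g. N/m.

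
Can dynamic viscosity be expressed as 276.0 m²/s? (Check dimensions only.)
No

dynamic viscosity has SI base units: kg / (m * s)
m²/s does NOT reduce to kg / (m * s); a valid unit for dynamic viscosity would be e.g. Pa·s.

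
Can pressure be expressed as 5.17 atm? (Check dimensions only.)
Yes

pressure has SI base units: kg / (m * s^2)
atm reduces to the same SI base units, so it is a valid unit for pressure.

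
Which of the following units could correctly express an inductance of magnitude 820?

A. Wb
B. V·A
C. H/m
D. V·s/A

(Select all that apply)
D

inductance has SI base units: kg * m^2 / (A^2 * s^2)

Checking each option against kg * m^2 / (A^2 * s^2):
  A. Wb: ✗ does not match
  B. V·A: ✗ does not match
  C. H/m: ✗ does not match
  D. V·s/A: ✓ matches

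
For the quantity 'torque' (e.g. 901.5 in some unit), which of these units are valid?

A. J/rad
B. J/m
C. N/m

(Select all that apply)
A

torque has SI base units: kg * m^2 / s^2

Checking each option against kg * m^2 / s^2:
  A. J/rad: ✓ matches
  B. J/m: ✗ does not match
  C. N/m: ✗ does not match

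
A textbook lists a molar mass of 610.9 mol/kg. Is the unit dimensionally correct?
No

molar mass has SI base units: kg / mol
mol/kg does NOT reduce to kg / mol; a valid unit for molar mass would be e.g. kg/mol.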